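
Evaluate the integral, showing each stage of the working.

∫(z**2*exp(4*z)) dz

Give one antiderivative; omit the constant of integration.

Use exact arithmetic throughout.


Step 1. Integrate ∫(z**2*exp(4*z)) dz by parts with u = z**2, dv = (exp(4*z)) dz, so v = exp(4*z)/4: now z**2*exp(4*z)/4 + ∫(-z*exp(4*z)/2) dz.
Step 2. Integrate ∫(-z*exp(4*z)/2) dz by parts with u = z, dv = (-exp(4*z)/2) dz, so v = -exp(4*z)/8: now z**2*exp(4*z)/4 - z*exp(4*z)/8 + ∫(exp(4*z)/8) dz.
Step 3. Evaluate the standard form: now z**2*exp(4*z)/4 - z*exp(4*z)/8 + exp(4*z)/32.
Answer: z**2*exp(4*z)/4 - z*exp(4*z)/8 + exp(4*z)/32.


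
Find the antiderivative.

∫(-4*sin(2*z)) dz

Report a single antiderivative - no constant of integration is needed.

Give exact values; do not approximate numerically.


Answer: 2*cos(2*z).


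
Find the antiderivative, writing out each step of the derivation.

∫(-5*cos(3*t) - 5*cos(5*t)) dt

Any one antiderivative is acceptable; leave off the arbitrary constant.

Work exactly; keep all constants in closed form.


Step 1. Rewrite: now ∫(-5*cos(3*t)) dt + ∫(-5*cos(5*t)) dt.
Step 2. Evaluate the standard form: now -5*sin(3*t)/3 + ∫(-5*cos(5*t)) dt.
Step 3. Evaluate the standard form: now -5*sin(3*t)/3 - sin(5*t).
Answer: -5*sin(3*t)/3 - sin(5*t).


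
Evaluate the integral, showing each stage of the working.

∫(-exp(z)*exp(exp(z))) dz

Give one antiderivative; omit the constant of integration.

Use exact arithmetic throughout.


Step 1. Substitute u = exp(z), turning ∫(-exp(z)*exp(exp(z))) dz into ∫(-exp(u)) du: now ∫(-exp(u)) du.
Step 2. Evaluate the standard form: now -exp(u).
Step 3. Substitute back u = exp(z): now -exp(exp(z)).
Answer: -exp(exp(z)).


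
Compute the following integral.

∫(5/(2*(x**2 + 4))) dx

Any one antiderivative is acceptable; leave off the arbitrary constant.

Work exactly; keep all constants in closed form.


Answer: 5*atan(x/2)/4.


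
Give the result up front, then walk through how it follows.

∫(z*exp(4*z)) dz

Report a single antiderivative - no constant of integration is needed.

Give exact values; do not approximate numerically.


The answer is z*exp(4*z)/4 - exp(4*z)/16.
Step 1. Integrate ∫(z*exp(4*z)) dz by parts with u = z, dv = (exp(4*z)) dz, so v = exp(4*z)/4: now z*exp(4*z)/4 + ∫(-exp(4*z)/4) dz.
Step 2. Evaluate the standard form: now z*exp(4*z)/4 - exp(4*z)/16.
Answer: z*exp(4*z)/4 - exp(4*z)/16.


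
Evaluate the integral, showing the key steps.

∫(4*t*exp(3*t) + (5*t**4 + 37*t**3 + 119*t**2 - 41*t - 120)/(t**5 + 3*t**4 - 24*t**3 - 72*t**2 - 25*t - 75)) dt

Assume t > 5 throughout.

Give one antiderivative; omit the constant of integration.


Step 1. Rewrite: now ∫(4*t*exp(3*t)) dt + ∫((5*t**4 + 37*t**3 + 119*t**2 - 41*t - 120)/(t**5 + 3*t**4 - 24*t**3 - 72*t**2 - 25*t - 75)) dt.
Step 2. Decompose ∫((5*t**4 + 37*t**3 + 119*t**2 - 41*t - 120)/(t**5 + 3*t**4 - 24*t**3 - 72*t**2 - 25*t - 75)) dt by partial fractions, (5*t**4 + 37*t**3 + 119*t**2 - 41*t - 120)/(t**5 + 3*t**4 - 24*t**3 - 72*t**2 - 25*t - 75) = 3/(t**2 + 1) + 3/(t + 5) - 3/(t + 3) + 5/(t - 5): now ∫(4*t*exp(3*t)) dt + ∫(5/(t - 5)) dt + ∫(-3/(t + 3)) dt + ∫(3/(t + 5)) dt + ∫(3/(t**2 + 1)) dt.
Step 3. Evaluate the standard form [assuming t > -3]: now -3*log(t + 3) + ∫(4*t*exp(3*t)) dt + ∫(5/(t - 5)) dt + ∫(3/(t + 5)) dt + ∫(3/(t**2 + 1)) dt.
Step 4. Evaluate the standard form [assuming t > -5]: now -3*log(t + 3) + 3*log(t + 5) + ∫(4*t*exp(3*t)) dt + ∫(5/(t - 5)) dt + ∫(3/(t**2 + 1)) dt.
Step 5. Evaluate the standard form [assuming t > 5]: now 5*log(t - 5) - 3*log(t + 3) + 3*log(t + 5) + ∫(4*t*exp(3*t)) dt + ∫(3/(t**2 + 1)) dt.
Step 6. Evaluate the standard form: now 5*log(t - 5) - 3*log(t + 3) + 3*log(t + 5) + 3*atan(t) + ∫(4*t*exp(3*t)) dt.
Step 7. Integrate ∫(4*t*exp(3*t)) dt by parts with u = t, dv = (4*exp(3*t)) dt, so v = 4*exp(3*t)/3: now 4*t*exp(3*t)/3 + 5*log(t - 5) - 3*log(t + 3) + 3*log(t + 5) + 3*atan(t) + ∫(-4*exp(3*t)/3) dt.
Step 8. Evaluate the standard form: now 4*t*exp(3*t)/3 - 4*exp(3*t)/9 + 5*log(t - 5) - 3*log(t + 3) + 3*log(t + 5) + 3*atan(t).
Answer: 4*t*exp(3*t)/3 - 4*exp(3*t)/9 + 5*log(t - 5) - 3*log(t + 3) + 3*log(t + 5) + 3*atan(t).


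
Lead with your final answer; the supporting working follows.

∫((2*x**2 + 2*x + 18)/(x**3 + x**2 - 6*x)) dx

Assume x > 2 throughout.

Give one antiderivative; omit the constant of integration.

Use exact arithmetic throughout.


The answer is -3*log(x) + 3*log(x - 2) + 2*log(x + 3).
Step 1. Decompose ∫((2*x**2 + 2*x + 18)/(x**3 + x**2 - 6*x)) dx by partial fractions, (2*x**2 + 2*x + 18)/(x**3 + x**2 - 6*x) = 2/(x + 3) + 3/(x - 2) - 3/x: now ∫(-3/x) dx + ∫(3/(x - 2)) dx + ∫(2/(x + 3)) dx.
Step 2. Evaluate the standard form [assuming x > 2]: now 3*log(x - 2) + ∫(-3/x) dx + ∫(2/(x + 3)) dx.
Step 3. Evaluate the standard form [assuming x > 0]: now -3*log(x) + 3*log(x - 2) + ∫(2/(x + 3)) dx.
Step 4. Evaluate the standard form [assuming x > -3]: now -3*log(x) + 3*log(x - 2) + 2*log(x + 3).
Answer: -3*log(x) + 3*log(x - 2) + 2*log(x + 3).


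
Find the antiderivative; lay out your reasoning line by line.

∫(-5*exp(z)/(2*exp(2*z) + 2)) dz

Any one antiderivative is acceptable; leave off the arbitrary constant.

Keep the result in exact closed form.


Step 1. Substitute u = exp(z), turning ∫(-5*exp(z)/(2*exp(2*z) + 2)) dz into ∫(-5/(2*(u**2 + 1))) du: now ∫(-5/(2*(u**2 + 1))) du.
Step 2. Evaluate the standard form: now -5*atan(u)/2.
Step 3. Substitute back u = exp(z): now -5*atan(exp(z))/2.
Answer: -5*atan(exp(z))/2.


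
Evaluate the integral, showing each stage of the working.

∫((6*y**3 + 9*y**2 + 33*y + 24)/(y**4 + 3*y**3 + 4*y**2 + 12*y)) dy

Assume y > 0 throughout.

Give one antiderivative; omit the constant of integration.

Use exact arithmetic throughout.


Step 1. Decompose ∫((6*y**3 + 9*y**2 + 33*y + 24)/(y**4 + 3*y**3 + 4*y**2 + 12*y)) dy by partial fractions, (6*y**3 + 9*y**2 + 33*y + 24)/(y**4 + 3*y**3 + 4*y**2 + 12*y) = 3/(y**2 + 4) + 4/(y + 3) + 2/y: now ∫(2/y) dy + ∫(4/(y + 3)) dy + ∫(3/(y**2 + 4)) dy.
Step 2. Evaluate the standard form [assuming y > -3]: now 4*log(y + 3) + ∫(2/y) dy + ∫(3/(y**2 + 4)) dy.
Step 3. Evaluate the standard form [assuming y > 0]: now 2*log(y) + 4*log(y + 3) + ∫(3/(y**2 + 4)) dy.
Step 4. Evaluate the standard form: now 2*log(y) + 4*log(y + 3) + 3*atan(y/2)/2.
Answer: 2*log(y) + 4*log(y + 3) + 3*atan(y/2)/2.


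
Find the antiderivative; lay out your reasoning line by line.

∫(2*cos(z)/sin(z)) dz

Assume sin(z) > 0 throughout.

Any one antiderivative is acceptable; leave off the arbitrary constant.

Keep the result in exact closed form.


Step 1. Substitute u = sin(z), turning ∫(2*cos(z)/sin(z)) dz into ∫(2/u) du: now ∫(2/u) du.
Step 2. Evaluate the standard form [assuming u > 0]: now 2*log(u).
Step 3. Substitute back u = sin(z): now 2*log(sin(z)).
Answer: 2*log(sin(z)).


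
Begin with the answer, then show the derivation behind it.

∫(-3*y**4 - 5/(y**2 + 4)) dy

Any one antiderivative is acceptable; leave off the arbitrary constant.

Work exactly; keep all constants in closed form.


The answer is -3*y**5/5 - 5*atan(y/2)/2.
Step 1. Rewrite: now ∫(-3*y**4) dy + ∫(-5/(y**2 + 4)) dy.
Step 2. Evaluate the standard form: now -5*atan(y/2)/2 + ∫(-3*y**4) dy.
Step 3. Evaluate the standard form: now -3*y**5/5 - 5*atan(y/2)/2.
Answer: -3*y**5/5 - 5*atan(y/2)/2.


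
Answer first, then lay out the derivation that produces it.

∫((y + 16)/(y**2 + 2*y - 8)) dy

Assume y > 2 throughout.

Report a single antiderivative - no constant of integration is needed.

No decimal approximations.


The answer is 3*log(y - 2) - 2*log(y + 4).
Step 1. Decompose ∫((y + 16)/(y**2 + 2*y - 8)) dy by partial fractions, (y + 16)/(y**2 + 2*y - 8) = -2/(y + 4) + 3/(y - 2): now ∫(3/(y - 2)) dy + ∫(-2/(y + 4)) dy.
Step 2. Evaluate the standard form [assuming y > -4]: now -2*log(y + 4) + ∫(3/(y - 2)) dy.
Step 3. Evaluate the standard form [assuming y > 2]: now 3*log(y - 2) - 2*log(y + 4).
Answer: 3*log(y - 2) - 2*log(y + 4).


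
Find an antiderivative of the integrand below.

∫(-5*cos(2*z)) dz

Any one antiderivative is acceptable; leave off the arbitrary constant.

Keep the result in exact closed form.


Answer: -5*sin(2*z)/2.


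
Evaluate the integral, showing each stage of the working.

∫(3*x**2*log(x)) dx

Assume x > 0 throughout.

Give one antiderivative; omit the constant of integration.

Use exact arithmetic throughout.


Step 1. Integrate ∫(3*x**2*log(x)) dx by parts with u = log(x), dv = (3*x**2) dx, so v = x**3 [assuming x > 0]: now x**3*log(x) + ∫(-x**2) dx.
Step 2. Evaluate the standard form: now x**3*log(x) - x**3/3.
Answer: x**3*log(x) - x**3/3.


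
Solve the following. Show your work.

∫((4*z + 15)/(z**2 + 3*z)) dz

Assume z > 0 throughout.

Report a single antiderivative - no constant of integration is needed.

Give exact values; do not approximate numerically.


Step 1. Decompose ∫((4*z + 15)/(z**2 + 3*z)) dz by partial fractions, (4*z + 15)/(z**2 + 3*z) = -1/(z + 3) + 5/z: now ∫(5/z) dz + ∫(-1/(z + 3)) dz.
Step 2. Evaluate the standard form [assuming z > -3]: now -log(z + 3) + ∫(5/z) dz.
Step 3. Evaluate the standard form [assuming z > 0]: now 5*log(z) - log(z + 3).
Answer: 5*log(z) - log(z + 3).


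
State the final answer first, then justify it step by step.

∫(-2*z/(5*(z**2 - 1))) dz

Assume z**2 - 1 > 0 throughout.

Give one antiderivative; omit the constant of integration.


The answer is -log(z**2 - 1)/5.
Step 1. Substitute u = z**2 - 1, turning ∫(-2*z/(5*(z**2 - 1))) dz into ∫(-1/(5*u)) du: now ∫(-1/(5*u)) du.
Step 2. Evaluate the standard form [assuming u > 0]: now -log(u)/5.
Step 3. Substitute back u = z**2 - 1: now -log(z**2 - 1)/5.
Answer: -log(z**2 - 1)/5.


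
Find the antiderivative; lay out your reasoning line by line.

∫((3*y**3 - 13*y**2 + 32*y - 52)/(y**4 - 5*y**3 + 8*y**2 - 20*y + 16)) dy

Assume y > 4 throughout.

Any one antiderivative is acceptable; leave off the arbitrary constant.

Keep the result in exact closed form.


Step 1. Decompose ∫((3*y**3 - 13*y**2 + 32*y - 52)/(y**4 - 5*y**3 + 8*y**2 - 20*y + 16)) dy by partial fractions, (3*y**3 - 13*y**2 + 32*y - 52)/(y**4 - 5*y**3 + 8*y**2 - 20*y + 16) = -4/(y**2 + 4) + 2/(y - 1) + 1/(y - 4): now ∫(1/(y - 4)) dy + ∫(2/(y - 1)) dy + ∫(-4/(y**2 + 4)) dy.
Step 2. Evaluate the standard form [assuming y > 1]: now 2*log(y - 1) + ∫(1/(y - 4)) dy + ∫(-4/(y**2 + 4)) dy.
Step 3. Evaluate the standard form [assuming y > 4]: now log(y - 4) + 2*log(y - 1) + ∫(-4/(y**2 + 4)) dy.
Step 4. Evaluate the standard form: now log(y - 4) + 2*log(y - 1) - 2*atan(y/2).
Answer: log(y - 4) + 2*log(y - 1) - 2*atan(y/2).


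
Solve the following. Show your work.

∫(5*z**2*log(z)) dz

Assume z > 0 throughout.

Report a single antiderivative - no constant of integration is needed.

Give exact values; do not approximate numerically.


Step 1. Integrate ∫(5*z**2*log(z)) dz by parts with u = log(z), dv = (5*z**2) dz, so v = 5*z**3/3 [assuming z > 0]: now 5*z**3*log(z)/3 + ∫(-5*z**2/3) dz.
Step 2. Evaluate the standard form: now 5*z**3*log(z)/3 - 5*z**3/9.
Answer: 5*z**3*log(z)/3 - 5*z**3/9.


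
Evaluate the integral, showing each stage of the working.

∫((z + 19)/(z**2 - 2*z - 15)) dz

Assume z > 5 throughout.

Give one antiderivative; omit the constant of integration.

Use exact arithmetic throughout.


Step 1. Decompose ∫((z + 19)/(z**2 - 2*z - 15)) dz by partial fractions, (z + 19)/(z**2 - 2*z - 15) = -2/(z + 3) + 3/(z - 5): now ∫(3/(z - 5)) dz + ∫(-2/(z + 3)) dz.
Step 2. Evaluate the standard form [assuming z > 5]: now 3*log(z - 5) + ∫(-2/(z + 3)) dz.
Step 3. Evaluate the standard form [assuming z > -3]: now 3*log(z - 5) - 2*log(z + 3).
Answer: 3*log(z - 5) - 2*log(z + 3).


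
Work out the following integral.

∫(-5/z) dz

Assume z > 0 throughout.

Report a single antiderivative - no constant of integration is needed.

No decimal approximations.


Answer: -5*log(z).


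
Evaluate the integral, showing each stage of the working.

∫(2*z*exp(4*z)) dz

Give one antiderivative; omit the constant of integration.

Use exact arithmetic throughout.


Step 1. Integrate ∫(2*z*exp(4*z)) dz by parts with u = z, dv = (2*exp(4*z)) dz, so v = exp(4*z)/2: now z*exp(4*z)/2 + ∫(-exp(4*z)/2) dz.
Step 2. Evaluate the standard form: now z*exp(4*z)/2 - exp(4*z)/8.
Answer: z*exp(4*z)/2 - exp(4*z)/8.


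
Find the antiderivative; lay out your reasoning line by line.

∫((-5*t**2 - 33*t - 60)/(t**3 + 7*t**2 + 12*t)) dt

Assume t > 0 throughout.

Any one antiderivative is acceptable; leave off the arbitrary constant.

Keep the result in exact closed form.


Step 1. Decompose ∫((-5*t**2 - 33*t - 60)/(t**3 + 7*t**2 + 12*t)) dt by partial fractions, (-5*t**2 - 33*t - 60)/(t**3 + 7*t**2 + 12*t) = -2/(t + 4) + 2/(t + 3) - 5/t: now ∫(-5/t) dt + ∫(2/(t + 3)) dt + ∫(-2/(t + 4)) dt.
Step 2. Evaluate the standard form [assuming t > -4]: now -2*log(t + 4) + ∫(-5/t) dt + ∫(2/(t + 3)) dt.
Step 3. Evaluate the standard form [assuming t > 0]: now -5*log(t) - 2*log(t + 4) + ∫(2/(t + 3)) dt.
Step 4. Evaluate the standard form [assuming t > -3]: now -5*log(t) + 2*log(t + 3) - 2*log(t + 4).
Answer: -5*log(t) + 2*log(t + 3) - 2*log(t + 4).


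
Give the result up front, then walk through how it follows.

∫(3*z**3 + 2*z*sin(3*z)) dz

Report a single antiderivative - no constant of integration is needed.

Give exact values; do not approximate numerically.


The answer is 3*z**4/4 - 2*z*cos(3*z)/3 + 2*sin(3*z)/9.
Step 1. Rewrite: now ∫(3*z**3) dz + ∫(2*z*sin(3*z)) dz.
Step 2. Integrate ∫(2*z*sin(3*z)) dz by parts with u = z, dv = (2*sin(3*z)) dz, so v = -2*cos(3*z)/3: now -2*z*cos(3*z)/3 + ∫(3*z**3) dz + ∫(2*cos(3*z)/3) dz.
Step 3. Evaluate the standard form: now -2*z*cos(3*z)/3 + 2*sin(3*z)/9 + ∫(3*z**3) dz.
Step 4. Evaluate the standard form: now 3*z**4/4 - 2*z*cos(3*z)/3 + 2*sin(3*z)/9.
Answer: 3*z**4/4 - 2*z*cos(3*z)/3 + 2*sin(3*z)/9.


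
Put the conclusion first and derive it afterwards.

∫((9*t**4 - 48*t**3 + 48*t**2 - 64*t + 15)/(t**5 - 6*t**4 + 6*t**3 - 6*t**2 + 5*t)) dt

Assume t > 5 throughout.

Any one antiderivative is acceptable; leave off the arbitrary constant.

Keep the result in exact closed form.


The answer is 3*log(t) + log(t - 5) + 5*log(t - 1) - 4*atan(t).
Step 1. Decompose ∫((9*t**4 - 48*t**3 + 48*t**2 - 64*t + 15)/(t**5 - 6*t**4 + 6*t**3 - 6*t**2 + 5*t)) dt by partial fractions, (9*t**4 - 48*t**3 + 48*t**2 - 64*t + 15)/(t**5 - 6*t**4 + 6*t**3 - 6*t**2 + 5*t) = -4/(t**2 + 1) + 5/(t - 1) + 1/(t - 5) + 3/t: now ∫(3/t) dt + ∫(1/(t - 5)) dt + ∫(5/(t - 1)) dt + ∫(-4/(t**2 + 1)) dt.
Step 2. Evaluate the standard form [assuming t > 5]: now log(t - 5) + ∫(3/t) dt + ∫(5/(t - 1)) dt + ∫(-4/(t**2 + 1)) dt.
Step 3. Evaluate the standard form [assuming t > 1]: now log(t - 5) + 5*log(t - 1) + ∫(3/t) dt + ∫(-4/(t**2 + 1)) dt.
Step 4. Evaluate the standard form [assuming t > 0]: now 3*log(t) + log(t - 5) + 5*log(t - 1) + ∫(-4/(t**2 + 1)) dt.
Step 5. Evaluate the standard form: now 3*log(t) + log(t - 5) + 5*log(t - 1) - 4*atan(t).
Answer: 3*log(t) + log(t - 5) + 5*log(t - 1) - 4*atan(t).


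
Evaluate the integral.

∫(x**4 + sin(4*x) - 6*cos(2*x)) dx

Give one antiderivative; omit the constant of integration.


Answer: x**5/5 - 3*sin(2*x) - cos(4*x)/4.


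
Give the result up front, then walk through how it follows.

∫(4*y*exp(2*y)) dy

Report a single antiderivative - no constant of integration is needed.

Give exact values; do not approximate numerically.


The answer is 2*y*exp(2*y) - exp(2*y).
Step 1. Integrate ∫(4*y*exp(2*y)) dy by parts with u = y, dv = (4*exp(2*y)) dy, so v = 2*exp(2*y): now 2*y*exp(2*y) + ∫(-2*exp(2*y)) dy.
Step 2. Evaluate the standard form: now 2*y*exp(2*y) - exp(2*y).
Answer: 2*y*exp(2*y) - exp(2*y).


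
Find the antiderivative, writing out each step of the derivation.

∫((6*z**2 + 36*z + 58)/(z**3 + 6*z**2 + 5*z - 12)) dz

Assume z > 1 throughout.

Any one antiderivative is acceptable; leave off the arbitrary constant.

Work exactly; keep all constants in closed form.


Step 1. Decompose ∫((6*z**2 + 36*z + 58)/(z**3 + 6*z**2 + 5*z - 12)) dz by partial fractions, (6*z**2 + 36*z + 58)/(z**3 + 6*z**2 + 5*z - 12) = 2/(z + 4) - 1/(z + 3) + 5/(z - 1): now ∫(5/(z - 1)) dz + ∫(-1/(z + 3)) dz + ∫(2/(z + 4)) dz.
Step 2. Evaluate the standard form [assuming z > -3]: now -log(z + 3) + ∫(5/(z - 1)) dz + ∫(2/(z + 4)) dz.
Step 3. Evaluate the standard form [assuming z > 1]: now 5*log(z - 1) - log(z + 3) + ∫(2/(z + 4)) dz.
Step 4. Evaluate the standard form [assuming z > -4]: now 5*log(z - 1) - log(z + 3) + 2*log(z + 4).
Answer: 5*log(z - 1) - log(z + 3) + 2*log(z + 4).


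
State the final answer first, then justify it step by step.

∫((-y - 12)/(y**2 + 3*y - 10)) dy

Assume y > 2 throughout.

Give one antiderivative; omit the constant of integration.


The answer is -2*log(y - 2) + log(y + 5).
Step 1. Decompose ∫((-y - 12)/(y**2 + 3*y - 10)) dy by partial fractions, (-y - 12)/(y**2 + 3*y - 10) = 1/(y + 5) - 2/(y - 2): now ∫(-2/(y - 2)) dy + ∫(1/(y + 5)) dy.
Step 2. Evaluate the standard form [assuming y > -5]: now log(y + 5) + ∫(-2/(y - 2)) dy.
Step 3. Evaluate the standard form [assuming y > 2]: now -2*log(y - 2) + log(y + 5).
Answer: -2*log(y - 2) + log(y + 5).


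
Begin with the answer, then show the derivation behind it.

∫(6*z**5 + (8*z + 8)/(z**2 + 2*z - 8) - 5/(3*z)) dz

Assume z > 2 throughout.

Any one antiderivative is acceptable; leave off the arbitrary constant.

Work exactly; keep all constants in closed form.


The answer is z**6 - 5*log(z)/3 + 4*log(z - 2) + 4*log(z + 4).
Step 1. Rewrite: now ∫(-5/(3*z)) dz + ∫(6*z**5) dz + ∫((8*z + 8)/(z**2 + 2*z - 8)) dz.
Step 2. Decompose ∫((8*z + 8)/(z**2 + 2*z - 8)) dz by partial fractions, (8*z + 8)/(z**2 + 2*z - 8) = 4/(z + 4) + 4/(z - 2): now ∫(-5/(3*z)) dz + ∫(6*z**5) dz + ∫(4/(z - 2)) dz + ∫(4/(z + 4)) dz.
Step 3. Evaluate the standard form [assuming z > 2]: now 4*log(z - 2) + ∫(-5/(3*z)) dz + ∫(6*z**5) dz + ∫(4/(z + 4)) dz.
Step 4. Evaluate the standard form [assuming z > -4]: now 4*log(z - 2) + 4*log(z + 4) + ∫(-5/(3*z)) dz + ∫(6*z**5) dz.
Step 5. Evaluate the standard form [assuming z > 0]: now -5*log(z)/3 + 4*log(z - 2) + 4*log(z + 4) + ∫(6*z**5) dz.
Step 6. Evaluate the standard form: now z**6 - 5*log(z)/3 + 4*log(z - 2) + 4*log(z + 4).
Answer: z**6 - 5*log(z)/3 + 4*log(z - 2) + 4*log(z + 4).


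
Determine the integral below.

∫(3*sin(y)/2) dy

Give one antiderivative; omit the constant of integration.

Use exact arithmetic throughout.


Answer: -3*cos(y)/2.


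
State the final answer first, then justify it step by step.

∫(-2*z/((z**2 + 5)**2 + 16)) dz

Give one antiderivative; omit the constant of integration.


The answer is -atan(z**2/4 + 5/4)/4.
Step 1. Substitute u = z**2 + 5, turning ∫(-2*z/((z**2 + 5)**2 + 16)) dz into ∫(-1/(u**2 + 16)) du: now ∫(-1/(u**2 + 16)) du.
Step 2. Evaluate the standard form: now -atan(u/4)/4.
Step 3. Substitute back u = z**2 + 5: now -atan(z**2/4 + 5/4)/4.
Answer: -atan(z**2/4 + 5/4)/4.


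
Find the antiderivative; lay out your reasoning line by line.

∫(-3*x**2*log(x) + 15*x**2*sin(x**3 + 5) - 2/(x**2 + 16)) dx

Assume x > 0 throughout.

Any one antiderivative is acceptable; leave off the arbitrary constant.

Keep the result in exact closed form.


Step 1. Rewrite: now ∫(-3*x**2*log(x)) dx + ∫(15*x**2*sin(x**3 + 5)) dx + ∫(-2/(x**2 + 16)) dx.
Step 2. Substitute u = x**3 + 5, turning ∫(15*x**2*sin(x**3 + 5)) dx into ∫(5*sin(u)) du: now ∫(-3*x**2*log(x)) dx + ∫(-2/(x**2 + 16)) dx + ∫(5*sin(u)) du.
Step 3. Evaluate the standard form: now -5*cos(u) + ∫(-3*x**2*log(x)) dx + ∫(-2/(x**2 + 16)) dx.
Step 4. Substitute back u = x**3 + 5: now -5*cos(x**3 + 5) + ∫(-3*x**2*log(x)) dx + ∫(-2/(x**2 + 16)) dx.
Step 5. Integrate ∫(-3*x**2*log(x)) dx by parts with u = log(x), dv = (-3*x**2) dx, so v = -x**3 [assuming x > 0]: now -x**3*log(x) - 5*cos(x**3 + 5) + ∫(x**2) dx + ∫(-2/(x**2 + 16)) dx.
Step 6. Evaluate the standard form: now -x**3*log(x) + x**3/3 - 5*cos(x**3 + 5) + ∫(-2/(x**2 + 16)) dx.
Step 7. Evaluate the standard form: now -x**3*log(x) + x**3/3 - 5*cos(x**3 + 5) - atan(x/4)/2.
Answer: -x**3*log(x) + x**3/3 - 5*cos(x**3 + 5) - atan(x/4)/2.


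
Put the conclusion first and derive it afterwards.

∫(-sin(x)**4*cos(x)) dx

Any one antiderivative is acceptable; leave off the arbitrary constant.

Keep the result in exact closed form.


The answer is -sin(x)**5/5.
Step 1. Substitute u = sin(x), turning ∫(-sin(x)**4*cos(x)) dx into ∫(-u**4) du: now ∫(-u**4) du.
Step 2. Evaluate the standard form: now -u**5/5.
Step 3. Substitute back u = sin(x): now -sin(x)**5/5.
Answer: -sin(x)**5/5.


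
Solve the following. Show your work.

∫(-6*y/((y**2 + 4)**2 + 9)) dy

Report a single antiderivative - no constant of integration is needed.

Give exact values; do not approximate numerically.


Step 1. Substitute u = y**2 + 4, turning ∫(-6*y/((y**2 + 4)**2 + 9)) dy into ∫(-3/(u**2 + 9)) du: now ∫(-3/(u**2 + 9)) du.
Step 2. Evaluate the standard form: now -atan(u/3).
Step 3. Substitute back u = y**2 + 4: now -atan(y**2/3 + 4/3).
Answer: -atan(y**2/3 + 4/3).


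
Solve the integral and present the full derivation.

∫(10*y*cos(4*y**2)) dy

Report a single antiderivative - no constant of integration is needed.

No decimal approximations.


Step 1. Substitute u = y**2, turning ∫(10*y*cos(4*y**2)) dy into ∫(5*cos(4*u)) du: now ∫(5*cos(4*u)) du.
Step 2. Evaluate the standard form: now 5*sin(4*u)/4.
Step 3. Substitute back u = y**2: now 5*sin(4*y**2)/4.
Answer: 5*sin(4*y**2)/4.


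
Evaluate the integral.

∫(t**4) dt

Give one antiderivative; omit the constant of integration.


Answer: t**5/5.


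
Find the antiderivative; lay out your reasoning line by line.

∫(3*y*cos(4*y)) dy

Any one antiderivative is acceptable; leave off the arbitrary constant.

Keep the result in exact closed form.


Step 1. Integrate ∫(3*y*cos(4*y)) dy by parts with u = y, dv = (3*cos(4*y)) dy, so v = 3*sin(4*y)/4: now 3*y*sin(4*y)/4 + ∫(-3*sin(4*y)/4) dy.
Step 2. Evaluate the standard form: now 3*y*sin(4*y)/4 + 3*cos(4*y)/16.
Answer: 3*y*sin(4*y)/4 + 3*cos(4*y)/16.


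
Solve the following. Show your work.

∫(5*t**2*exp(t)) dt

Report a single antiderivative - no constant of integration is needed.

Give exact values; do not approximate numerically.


Step 1. Integrate ∫(5*t**2*exp(t)) dt by parts with u = t**2, dv = (5*exp(t)) dt, so v = 5*exp(t): now 5*t**2*exp(t) + ∫(-10*t*exp(t)) dt.
Step 2. Integrate ∫(-10*t*exp(t)) dt by parts with u = t, dv = (-10*exp(t)) dt, so v = -10*exp(t): now 5*t**2*exp(t) - 10*t*exp(t) + ∫(10*exp(t)) dt.
Step 3. Evaluate the standard form: now 5*t**2*exp(t) - 10*t*exp(t) + 10*exp(t).
Answer: 5*t**2*exp(t) - 10*t*exp(t) + 10*exp(t).


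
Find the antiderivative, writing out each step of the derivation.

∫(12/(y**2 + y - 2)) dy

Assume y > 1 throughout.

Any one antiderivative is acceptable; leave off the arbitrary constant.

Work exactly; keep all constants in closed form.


Step 1. Decompose ∫(12/(y**2 + y - 2)) dy by partial fractions, 12/(y**2 + y - 2) = -4/(y + 2) + 4/(y - 1): now ∫(4/(y - 1)) dy + ∫(-4/(y + 2)) dy.
Step 2. Evaluate the standard form [assuming y > -2]: now -4*log(y + 2) + ∫(4/(y - 1)) dy.
Step 3. Evaluate the standard form [assuming y > 1]: now 4*log(y - 1) - 4*log(y + 2).
Answer: 4*log(y - 1) - 4*log(y + 2).


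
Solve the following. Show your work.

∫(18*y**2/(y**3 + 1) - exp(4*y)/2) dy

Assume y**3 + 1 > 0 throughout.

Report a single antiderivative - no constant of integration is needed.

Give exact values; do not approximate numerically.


Step 1. Rewrite: now ∫(18*y**2/(y**3 + 1)) dy + ∫(-exp(4*y)/2) dy.
Step 2. Evaluate the standard form: now -exp(4*y)/8 + ∫(18*y**2/(y**3 + 1)) dy.
Step 3. Substitute u = y**3 + 1, turning ∫(18*y**2/(y**3 + 1)) dy into ∫(6/u) du: now -exp(4*y)/8 + ∫(6/u) du.
Step 4. Evaluate the standard form [assuming u > 0]: now -exp(4*y)/8 + 6*log(u).
Step 5. Substitute back u = y**3 + 1: now -exp(4*y)/8 + 6*log(y**3 + 1).
Answer: -exp(4*y)/8 + 6*log(y**3 + 1).


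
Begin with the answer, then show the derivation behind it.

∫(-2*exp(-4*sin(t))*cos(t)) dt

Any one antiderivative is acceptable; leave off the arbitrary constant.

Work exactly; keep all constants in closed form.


The answer is exp(-4*sin(t))/2.
Step 1. Substitute u = sin(t), turning ∫(-2*exp(-4*sin(t))*cos(t)) dt into ∫(-2*exp(-4*u)) du: now ∫(-2*exp(-4*u)) du.
Step 2. Evaluate the standard form: now exp(-4*u)/2.
Step 3. Substitute back u = sin(t): now exp(-4*sin(t))/2.
Answer: exp(-4*sin(t))/2.


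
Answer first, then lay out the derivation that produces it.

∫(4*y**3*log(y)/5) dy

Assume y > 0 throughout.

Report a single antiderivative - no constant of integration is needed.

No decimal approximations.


The answer is y**4*log(y)/5 - y**4/20.
Step 1. Integrate ∫(4*y**3*log(y)/5) dy by parts with u = log(y), dv = (4*y**3/5) dy, so v = y**4/5 [assuming y > 0]: now y**4*log(y)/5 + ∫(-y**3/5) dy.
Step 2. Evaluate the standard form: now y**4*log(y)/5 - y**4/20.
Answer: y**4*log(y)/5 - y**4/20.


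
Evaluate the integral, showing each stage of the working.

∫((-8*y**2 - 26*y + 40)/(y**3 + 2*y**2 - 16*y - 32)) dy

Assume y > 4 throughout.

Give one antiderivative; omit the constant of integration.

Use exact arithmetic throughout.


Step 1. Decompose ∫((-8*y**2 - 26*y + 40)/(y**3 + 2*y**2 - 16*y - 32)) dy by partial fractions, (-8*y**2 - 26*y + 40)/(y**3 + 2*y**2 - 16*y - 32) = 1/(y + 4) - 5/(y + 2) - 4/(y - 4): now ∫(-4/(y - 4)) dy + ∫(-5/(y + 2)) dy + ∫(1/(y + 4)) dy.
Step 2. Evaluate the standard form [assuming y > -2]: now -5*log(y + 2) + ∫(-4/(y - 4)) dy + ∫(1/(y + 4)) dy.
Step 3. Evaluate the standard form [assuming y > -4]: now -5*log(y + 2) + log(y + 4) + ∫(-4/(y - 4)) dy.
Step 4. Evaluate the standard form [assuming y > 4]: now -4*log(y - 4) - 5*log(y + 2) + log(y + 4).
Answer: -4*log(y - 4) - 5*log(y + 2) + log(y + 4).


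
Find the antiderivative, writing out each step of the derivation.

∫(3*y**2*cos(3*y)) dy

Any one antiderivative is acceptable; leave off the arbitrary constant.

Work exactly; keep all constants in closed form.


Step 1. Integrate ∫(3*y**2*cos(3*y)) dy by parts with u = y**2, dv = (3*cos(3*y)) dy, so v = sin(3*y): now y**2*sin(3*y) + ∫(-2*y*sin(3*y)) dy.
Step 2. Integrate ∫(-2*y*sin(3*y)) dy by parts with u = y, dv = (-2*sin(3*y)) dy, so v = 2*cos(3*y)/3: now y**2*sin(3*y) + 2*y*cos(3*y)/3 + ∫(-2*cos(3*y)/3) dy.
Step 3. Evaluate the standard form: now y**2*sin(3*y) + 2*y*cos(3*y)/3 - 2*sin(3*y)/9.
Answer: y**2*sin(3*y) + 2*y*cos(3*y)/3 - 2*sin(3*y)/9.


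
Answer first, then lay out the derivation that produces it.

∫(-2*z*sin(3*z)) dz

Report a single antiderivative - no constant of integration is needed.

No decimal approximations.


The answer is 2*z*cos(3*z)/3 - 2*sin(3*z)/9.
Step 1. Integrate ∫(-2*z*sin(3*z)) dz by parts with u = z, dv = (-2*sin(3*z)) dz, so v = 2*cos(3*z)/3: now 2*z*cos(3*z)/3 + ∫(-2*cos(3*z)/3) dz.
Step 2. Evaluate the standard form: now 2*z*cos(3*z)/3 - 2*sin(3*z)/9.
Answer: 2*z*cos(3*z)/3 - 2*sin(3*z)/9.


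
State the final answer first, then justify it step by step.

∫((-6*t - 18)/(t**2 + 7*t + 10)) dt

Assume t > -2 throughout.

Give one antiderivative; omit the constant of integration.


The answer is -2*log(t + 2) - 4*log(t + 5).
Step 1. Decompose ∫((-6*t - 18)/(t**2 + 7*t + 10)) dt by partial fractions, (-6*t - 18)/(t**2 + 7*t + 10) = -4/(t + 5) - 2/(t + 2): now ∫(-2/(t + 2)) dt + ∫(-4/(t + 5)) dt.
Step 2. Evaluate the standard form [assuming t > -2]: now -2*log(t + 2) + ∫(-4/(t + 5)) dt.
Step 3. Evaluate the standard form [assuming t > -5]: now -2*log(t + 2) - 4*log(t + 5).
Answer: -2*log(t + 2) - 4*log(t + 5).


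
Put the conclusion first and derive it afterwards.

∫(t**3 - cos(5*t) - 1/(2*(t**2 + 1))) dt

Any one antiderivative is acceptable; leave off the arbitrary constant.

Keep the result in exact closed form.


The answer is t**4/4 - sin(5*t)/5 - atan(t)/2.
Step 1. Rewrite: now ∫(t**3) dt + ∫(-1/(2*(t**2 + 1))) dt + ∫(-cos(5*t)) dt.
Step 2. Evaluate the standard form: now t**4/4 + ∫(-1/(2*(t**2 + 1))) dt + ∫(-cos(5*t)) dt.
Step 3. Evaluate the standard form: now t**4/4 - sin(5*t)/5 + ∫(-1/(2*(t**2 + 1))) dt.
Step 4. Evaluate the standard form: now t**4/4 - sin(5*t)/5 - atan(t)/2.
Answer: t**4/4 - sin(5*t)/5 - atan(t)/2.


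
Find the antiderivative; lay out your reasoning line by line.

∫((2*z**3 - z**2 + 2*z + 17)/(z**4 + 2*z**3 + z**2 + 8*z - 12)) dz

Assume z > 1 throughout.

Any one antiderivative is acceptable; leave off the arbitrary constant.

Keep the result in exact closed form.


Step 1. Decompose ∫((2*z**3 - z**2 + 2*z + 17)/(z**4 + 2*z**3 + z**2 + 8*z - 12)) dz by partial fractions, (2*z**3 - z**2 + 2*z + 17)/(z**4 + 2*z**3 + z**2 + 8*z - 12) = -3/(z**2 + 4) + 1/(z + 3) + 1/(z - 1): now ∫(1/(z - 1)) dz + ∫(1/(z + 3)) dz + ∫(-3/(z**2 + 4)) dz.
Step 2. Evaluate the standard form [assuming z > -3]: now log(z + 3) + ∫(1/(z - 1)) dz + ∫(-3/(z**2 + 4)) dz.
Step 3. Evaluate the standard form [assuming z > 1]: now log(z - 1) + log(z + 3) + ∫(-3/(z**2 + 4)) dz.
Step 4. Evaluate the standard form: now log(z - 1) + log(z + 3) - 3*atan(z/2)/2.
Answer: log(z - 1) + log(z + 3) - 3*atan(z/2)/2.


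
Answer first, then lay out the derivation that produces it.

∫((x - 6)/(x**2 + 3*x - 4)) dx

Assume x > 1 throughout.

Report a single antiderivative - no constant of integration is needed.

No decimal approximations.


The answer is -log(x - 1) + 2*log(x + 4).
Step 1. Decompose ∫((x - 6)/(x**2 + 3*x - 4)) dx by partial fractions, (x - 6)/(x**2 + 3*x - 4) = 2/(x + 4) - 1/(x - 1): now ∫(-1/(x - 1)) dx + ∫(2/(x + 4)) dx.
Step 2. Evaluate the standard form [assuming x > -4]: now 2*log(x + 4) + ∫(-1/(x - 1)) dx.
Step 3. Evaluate the standard form [assuming x > 1]: now -log(x - 1) + 2*log(x + 4).
Answer: -log(x - 1) + 2*log(x + 4).


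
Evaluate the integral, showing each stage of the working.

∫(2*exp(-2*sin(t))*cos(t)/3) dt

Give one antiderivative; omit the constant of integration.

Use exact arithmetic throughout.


Step 1. Substitute u = sin(t), turning ∫(2*exp(-2*sin(t))*cos(t)/3) dt into ∫(2*exp(-2*u)/3) du: now ∫(2*exp(-2*u)/3) du.
Step 2. Evaluate the standard form: now -exp(-2*u)/3.
Step 3. Substitute back u = sin(t): now -exp(-2*sin(t))/3.
Answer: -exp(-2*sin(t))/3.


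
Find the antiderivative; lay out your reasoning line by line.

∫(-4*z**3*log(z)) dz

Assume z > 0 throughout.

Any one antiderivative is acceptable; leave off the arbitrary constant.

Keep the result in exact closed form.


Step 1. Integrate ∫(-4*z**3*log(z)) dz by parts with u = log(z), dv = (-4*z**3) dz, so v = -z**4 [assuming z > 0]: now -z**4*log(z) + ∫(z**3) dz.
Step 2. Evaluate the standard form: now -z**4*log(z) + z**4/4.
Answer: -z**4*log(z) + z**4/4.


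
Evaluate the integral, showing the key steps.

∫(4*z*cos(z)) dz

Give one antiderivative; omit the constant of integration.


Step 1. Integrate ∫(4*z*cos(z)) dz by parts with u = z, dv = (4*cos(z)) dz, so v = 4*sin(z): now 4*z*sin(z) + ∫(-4*sin(z)) dz.
Step 2. Evaluate the standard form: now 4*z*sin(z) + 4*cos(z).
Answer: 4*z*sin(z) + 4*cos(z).


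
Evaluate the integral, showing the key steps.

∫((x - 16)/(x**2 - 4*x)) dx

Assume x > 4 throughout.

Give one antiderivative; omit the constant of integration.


Step 1. Decompose ∫((x - 16)/(x**2 - 4*x)) dx by partial fractions, (x - 16)/(x**2 - 4*x) = -3/(x - 4) + 4/x: now ∫(4/x) dx + ∫(-3/(x - 4)) dx.
Step 2. Evaluate the standard form [assuming x > 0]: now 4*log(x) + ∫(-3/(x - 4)) dx.
Step 3. Evaluate the standard form [assuming x > 4]: now 4*log(x) - 3*log(x - 4).
Answer: 4*log(x) - 3*log(x - 4).


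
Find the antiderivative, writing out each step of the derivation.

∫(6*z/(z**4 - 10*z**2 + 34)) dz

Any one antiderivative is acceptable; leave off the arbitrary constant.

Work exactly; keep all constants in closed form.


Step 1. Substitute u = z**2 - 5, turning ∫(6*z/(z**4 - 10*z**2 + 34)) dz into ∫(3/(u**2 + 9)) du: now ∫(3/(u**2 + 9)) du.
Step 2. Evaluate the standard form: now atan(u/3).
Step 3. Substitute back u = z**2 - 5: now atan(z**2/3 - 5/3).
Answer: atan(z**2/3 - 5/3).


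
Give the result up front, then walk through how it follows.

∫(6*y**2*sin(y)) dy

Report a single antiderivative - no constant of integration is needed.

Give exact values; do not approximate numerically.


The answer is -6*y**2*cos(y) + 12*y*sin(y) + 12*cos(y).
Step 1. Integrate ∫(6*y**2*sin(y)) dy by parts with u = y**2, dv = (6*sin(y)) dy, so v = -6*cos(y): now -6*y**2*cos(y) + ∫(12*y*cos(y)) dy.
Step 2. Integrate ∫(12*y*cos(y)) dy by parts with u = y, dv = (12*cos(y)) dy, so v = 12*sin(y): now -6*y**2*cos(y) + 12*y*sin(y) + ∫(-12*sin(y)) dy.
Step 3. Evaluate the standard form: now -6*y**2*cos(y) + 12*y*sin(y) + 12*cos(y).
Answer: -6*y**2*cos(y) + 12*y*sin(y) + 12*cos(y).


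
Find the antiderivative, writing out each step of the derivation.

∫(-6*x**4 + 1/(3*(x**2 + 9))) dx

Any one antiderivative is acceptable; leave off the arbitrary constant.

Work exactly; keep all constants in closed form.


Step 1. Rewrite: now ∫(-6*x**4) dx + ∫(1/(3*(x**2 + 9))) dx.
Step 2. Evaluate the standard form: now -6*x**5/5 + ∫(1/(3*(x**2 + 9))) dx.
Step 3. Evaluate the standard form: now -6*x**5/5 + atan(x/3)/9.
Answer: -6*x**5/5 + atan(x/3)/9.


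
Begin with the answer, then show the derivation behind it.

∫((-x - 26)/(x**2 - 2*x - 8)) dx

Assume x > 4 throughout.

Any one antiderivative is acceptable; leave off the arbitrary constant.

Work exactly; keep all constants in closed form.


The answer is -5*log(x - 4) + 4*log(x + 2).
Step 1. Decompose ∫((-x - 26)/(x**2 - 2*x - 8)) dx by partial fractions, (-x - 26)/(x**2 - 2*x - 8) = 4/(x + 2) - 5/(x - 4): now ∫(-5/(x - 4)) dx + ∫(4/(x + 2)) dx.
Step 2. Evaluate the standard form [assuming x > 4]: now -5*log(x - 4) + ∫(4/(x + 2)) dx.
Step 3. Evaluate the standard form [assuming x > -2]: now -5*log(x - 4) + 4*log(x + 2).
Answer: -5*log(x - 4) + 4*log(x + 2).


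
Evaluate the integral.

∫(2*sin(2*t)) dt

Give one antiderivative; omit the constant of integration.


Answer: -cos(2*t).


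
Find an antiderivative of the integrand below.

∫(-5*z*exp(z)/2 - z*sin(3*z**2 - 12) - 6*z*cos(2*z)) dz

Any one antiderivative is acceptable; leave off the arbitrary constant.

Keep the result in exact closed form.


Answer: -5*z*exp(z)/2 - 3*z*sin(2*z) + 5*exp(z)/2 - 3*cos(2*z)/2 + cos(3*z**2 - 12)/6.


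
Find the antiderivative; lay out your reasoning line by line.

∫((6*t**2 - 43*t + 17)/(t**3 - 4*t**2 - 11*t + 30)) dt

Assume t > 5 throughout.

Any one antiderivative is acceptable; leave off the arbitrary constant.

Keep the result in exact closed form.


Step 1. Decompose ∫((6*t**2 - 43*t + 17)/(t**3 - 4*t**2 - 11*t + 30)) dt by partial fractions, (6*t**2 - 43*t + 17)/(t**3 - 4*t**2 - 11*t + 30) = 5/(t + 3) + 3/(t - 2) - 2/(t - 5): now ∫(-2/(t - 5)) dt + ∫(3/(t - 2)) dt + ∫(5/(t + 3)) dt.
Step 2. Evaluate the standard form [assuming t > 5]: now -2*log(t - 5) + ∫(3/(t - 2)) dt + ∫(5/(t + 3)) dt.
Step 3. Evaluate the standard form [assuming t > -3]: now -2*log(t - 5) + 5*log(t + 3) + ∫(3/(t - 2)) dt.
Step 4. Evaluate the standard form [assuming t > 2]: now -2*log(t - 5) + 3*log(t - 2) + 5*log(t + 3).
Answer: -2*log(t - 5) + 3*log(t - 2) + 5*log(t + 3).


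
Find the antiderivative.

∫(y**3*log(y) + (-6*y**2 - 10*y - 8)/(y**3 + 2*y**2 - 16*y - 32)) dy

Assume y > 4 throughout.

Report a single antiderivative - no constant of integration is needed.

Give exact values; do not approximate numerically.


Answer: y**4*log(y)/4 - y**4/16 - 3*log(y - 4) + log(y + 2) - 4*log(y + 4).


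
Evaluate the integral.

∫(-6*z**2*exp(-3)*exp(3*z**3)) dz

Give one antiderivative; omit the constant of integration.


Answer: -2*exp(3*z**3 - 3)/3.


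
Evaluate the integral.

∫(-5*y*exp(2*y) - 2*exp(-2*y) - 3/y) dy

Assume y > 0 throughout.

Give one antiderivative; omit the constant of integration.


Answer: -5*y*exp(2*y)/2 + 5*exp(2*y)/4 - 3*log(y) + exp(-2*y).


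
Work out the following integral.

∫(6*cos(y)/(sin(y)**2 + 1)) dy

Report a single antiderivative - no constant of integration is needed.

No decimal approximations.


Answer: 6*atan(sin(y)).


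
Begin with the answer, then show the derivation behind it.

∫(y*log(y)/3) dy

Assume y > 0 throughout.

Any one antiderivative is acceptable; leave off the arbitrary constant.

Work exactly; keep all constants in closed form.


The answer is y**2*log(y)/6 - y**2/12.
Step 1. Integrate ∫(y*log(y)/3) dy by parts with u = log(y), dv = (y/3) dy, so v = y**2/6 [assuming y > 0]: now y**2*log(y)/6 + ∫(-y/6) dy.
Step 2. Evaluate the standard form: now y**2*log(y)/6 - y**2/12.
Answer: y**2*log(y)/6 - y**2/12.


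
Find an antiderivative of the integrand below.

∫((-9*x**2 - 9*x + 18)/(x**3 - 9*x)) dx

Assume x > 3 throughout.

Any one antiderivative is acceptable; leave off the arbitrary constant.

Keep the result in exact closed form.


Answer: -2*log(x) - 5*log(x - 3) - 2*log(x + 3).


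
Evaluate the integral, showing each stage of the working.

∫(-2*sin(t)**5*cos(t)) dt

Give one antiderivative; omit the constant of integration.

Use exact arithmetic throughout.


Step 1. Substitute u = sin(t), turning ∫(-2*sin(t)**5*cos(t)) dt into ∫(-2*u**5) du: now ∫(-2*u**5) du.
Step 2. Evaluate the standard form: now -u**6/3.
Step 3. Substitute back u = sin(t): now -sin(t)**6/3.
Answer: -sin(t)**6/3.


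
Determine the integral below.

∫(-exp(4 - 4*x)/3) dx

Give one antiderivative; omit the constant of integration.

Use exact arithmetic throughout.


Answer: exp(4 - 4*x)/12.


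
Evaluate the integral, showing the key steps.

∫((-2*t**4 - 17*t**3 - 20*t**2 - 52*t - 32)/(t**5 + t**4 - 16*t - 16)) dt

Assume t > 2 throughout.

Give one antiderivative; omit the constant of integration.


Step 1. Decompose ∫((-2*t**4 - 17*t**3 - 20*t**2 - 52*t - 32)/(t**5 + t**4 - 16*t - 16)) dt by partial fractions, (-2*t**4 - 17*t**3 - 20*t**2 - 52*t - 32)/(t**5 + t**4 - 16*t - 16) = -2/(t**2 + 4) + 3/(t + 2) - 1/(t + 1) - 4/(t - 2): now ∫(-4/(t - 2)) dt + ∫(-1/(t + 1)) dt + ∫(3/(t + 2)) dt + ∫(-2/(t**2 + 4)) dt.
Step 2. Evaluate the standard form [assuming t > -2]: now 3*log(t + 2) + ∫(-4/(t - 2)) dt + ∫(-1/(t + 1)) dt + ∫(-2/(t**2 + 4)) dt.
Step 3. Evaluate the standard form [assuming t > 2]: now -4*log(t - 2) + 3*log(t + 2) + ∫(-1/(t + 1)) dt + ∫(-2/(t**2 + 4)) dt.
Step 4. Evaluate the standard form [assuming t > -1]: now -4*log(t - 2) - log(t + 1) + 3*log(t + 2) + ∫(-2/(t**2 + 4)) dt.
Step 5. Evaluate the standard form: now -4*log(t - 2) - log(t + 1) + 3*log(t + 2) - atan(t/2).
Answer: -4*log(t - 2) - log(t + 1) + 3*log(t + 2) - atan(t/2).


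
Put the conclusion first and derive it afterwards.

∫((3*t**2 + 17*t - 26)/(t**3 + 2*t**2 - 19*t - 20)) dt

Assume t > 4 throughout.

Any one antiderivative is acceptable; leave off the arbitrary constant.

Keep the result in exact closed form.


The answer is 2*log(t - 4) + 2*log(t + 1) - log(t + 5).
Step 1. Decompose ∫((3*t**2 + 17*t - 26)/(t**3 + 2*t**2 - 19*t - 20)) dt by partial fractions, (3*t**2 + 17*t - 26)/(t**3 + 2*t**2 - 19*t - 20) = -1/(t + 5) + 2/(t + 1) + 2/(t - 4): now ∫(2/(t - 4)) dt + ∫(2/(t + 1)) dt + ∫(-1/(t + 5)) dt.
Step 2. Evaluate the standard form [assuming t > -1]: now 2*log(t + 1) + ∫(2/(t - 4)) dt + ∫(-1/(t + 5)) dt.
Step 3. Evaluate the standard form [assuming t > -5]: now 2*log(t + 1) - log(t + 5) + ∫(2/(t - 4)) dt.
Step 4. Evaluate the standard form [assuming t > 4]: now 2*log(t - 4) + 2*log(t + 1) - log(t + 5).
Answer: 2*log(t - 4) + 2*log(t + 1) - log(t + 5).


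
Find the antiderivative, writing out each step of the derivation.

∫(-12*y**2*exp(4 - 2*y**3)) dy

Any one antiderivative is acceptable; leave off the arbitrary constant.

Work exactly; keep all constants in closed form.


Step 1. Substitute u = y**3 - 2, turning ∫(-12*y**2*exp(4 - 2*y**3)) dy into ∫(-4*exp(-2*u)) du: now ∫(-4*exp(-2*u)) du.
Step 2. Evaluate the standard form: now 2*exp(-2*u).
Step 3. Substitute back u = y**3 - 2: now 2*exp(4 - 2*y**3).
Answer: 2*exp(4 - 2*y**3).
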